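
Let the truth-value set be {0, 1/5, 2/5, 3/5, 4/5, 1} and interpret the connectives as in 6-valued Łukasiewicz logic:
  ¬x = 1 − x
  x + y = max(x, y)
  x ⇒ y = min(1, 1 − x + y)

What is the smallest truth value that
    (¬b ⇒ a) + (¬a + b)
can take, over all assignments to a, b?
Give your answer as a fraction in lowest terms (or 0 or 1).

Take a = 2/5, b = 0:
¬b = ¬0 = 1
¬b ⇒ a = 1 ⇒ 2/5 = 2/5
¬a = ¬2/5 = 3/5
¬a + b = 3/5 + 0 = 3/5
(¬b ⇒ a) + (¬a + b) = 2/5 + 3/5 = 3/5
No assignment yields a value below 3/5, so this is the minimum.

3/5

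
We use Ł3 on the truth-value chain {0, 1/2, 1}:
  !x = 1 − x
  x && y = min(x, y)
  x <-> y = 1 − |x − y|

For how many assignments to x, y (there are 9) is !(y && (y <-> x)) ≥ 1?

4

x = 0, y = 0 ↦ 1  ≥
x = 0, y = 1/2 ↦ 1/2  <
x = 0, y = 1 ↦ 1  ≥
x = 1/2, y = 0 ↦ 1  ≥
x = 1/2, y = 1/2 ↦ 1/2  <
x = 1/2, y = 1 ↦ 1/2  <
x = 1, y = 0 ↦ 1  ≥
x = 1, y = 1/2 ↦ 1/2  <
x = 1, y = 1 ↦ 0  <
So 4 of the 9 assignments meet the threshold.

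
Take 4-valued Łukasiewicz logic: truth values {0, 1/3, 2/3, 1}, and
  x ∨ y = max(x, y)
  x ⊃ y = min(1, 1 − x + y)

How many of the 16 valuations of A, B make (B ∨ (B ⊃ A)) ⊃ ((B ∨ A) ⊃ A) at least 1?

12

A = 0, B = 0 ↦ 1  ≥
A = 0, B = 1/3 ↦ 1  ≥
A = 0, B = 2/3 ↦ 2/3  <
A = 0, B = 1 ↦ 0  <
A = 1/3, B = 0 ↦ 1  ≥
A = 1/3, B = 1/3 ↦ 1  ≥
A = 1/3, B = 2/3 ↦ 1  ≥
A = 1/3, B = 1 ↦ 1/3  <
A = 2/3, B = 0 ↦ 1  ≥
A = 2/3, B = 1/3 ↦ 1  ≥
A = 2/3, B = 2/3 ↦ 1  ≥
A = 2/3, B = 1 ↦ 2/3  <
A = 1, B = 0 ↦ 1  ≥
A = 1, B = 1/3 ↦ 1  ≥
A = 1, B = 2/3 ↦ 1  ≥
A = 1, B = 1 ↦ 1  ≥
So 12 of the 16 assignments meet the threshold.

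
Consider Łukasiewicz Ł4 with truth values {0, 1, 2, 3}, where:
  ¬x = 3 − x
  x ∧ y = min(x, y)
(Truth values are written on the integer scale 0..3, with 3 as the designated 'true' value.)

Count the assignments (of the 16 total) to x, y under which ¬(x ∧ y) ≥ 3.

7

x = 0, y = 0 ↦ 3  ≥
x = 0, y = 1 ↦ 3  ≥
x = 0, y = 2 ↦ 3  ≥
x = 0, y = 3 ↦ 3  ≥
x = 1, y = 0 ↦ 3  ≥
x = 1, y = 1 ↦ 2  <
x = 1, y = 2 ↦ 2  <
x = 1, y = 3 ↦ 2  <
x = 2, y = 0 ↦ 3  ≥
x = 2, y = 1 ↦ 2  <
x = 2, y = 2 ↦ 1  <
x = 2, y = 3 ↦ 1  <
x = 3, y = 0 ↦ 3  ≥
x = 3, y = 1 ↦ 2  <
x = 3, y = 2 ↦ 1  <
x = 3, y = 3 ↦ 0  <
So 7 of the 16 assignments meet the threshold.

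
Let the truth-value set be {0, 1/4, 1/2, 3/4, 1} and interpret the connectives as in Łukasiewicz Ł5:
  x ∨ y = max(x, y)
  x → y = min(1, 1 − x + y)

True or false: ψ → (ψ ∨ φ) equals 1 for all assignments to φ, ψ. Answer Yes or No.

At φ = 3/4, ψ = 1, for instance:
ψ ∨ φ = 1 ∨ 3/4 = 1
ψ → (ψ ∨ φ) = 1 → 1 = 1
and checking the remaining 24 assignments likewise gives ≥ 1 in every case.

Yes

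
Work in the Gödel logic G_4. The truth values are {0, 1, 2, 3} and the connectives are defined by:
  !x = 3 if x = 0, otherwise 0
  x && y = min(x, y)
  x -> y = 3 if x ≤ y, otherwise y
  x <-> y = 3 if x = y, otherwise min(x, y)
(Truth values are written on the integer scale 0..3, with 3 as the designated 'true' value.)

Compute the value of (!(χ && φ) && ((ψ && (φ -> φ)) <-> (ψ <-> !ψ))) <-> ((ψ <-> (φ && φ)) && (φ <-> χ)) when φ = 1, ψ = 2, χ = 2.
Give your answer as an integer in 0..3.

χ && φ = 2 && 1 = 1
!(χ && φ) = !1 = 0
φ -> φ = 1 -> 1 = 3
ψ && (φ -> φ) = 2 && 3 = 2
!ψ = !2 = 0
ψ <-> !ψ = 2 <-> 0 = 0
(ψ && (φ -> φ)) <-> (ψ <-> !ψ) = 2 <-> 0 = 0
!(χ && φ) && ((ψ && (φ -> φ)) <-> (ψ <-> !ψ)) = 0 && 0 = 0
φ && φ = 1 && 1 = 1
ψ <-> (φ && φ) = 2 <-> 1 = 1
φ <-> χ = 1 <-> 2 = 1
(ψ <-> (φ && φ)) && (φ <-> χ) = 1 && 1 = 1
(!(χ && φ) && ((ψ && (φ -> φ)) <-> (ψ <-> !ψ))) <-> ((ψ <-> (φ && φ)) && (φ <-> χ)) = 0 <-> 1 = 0

0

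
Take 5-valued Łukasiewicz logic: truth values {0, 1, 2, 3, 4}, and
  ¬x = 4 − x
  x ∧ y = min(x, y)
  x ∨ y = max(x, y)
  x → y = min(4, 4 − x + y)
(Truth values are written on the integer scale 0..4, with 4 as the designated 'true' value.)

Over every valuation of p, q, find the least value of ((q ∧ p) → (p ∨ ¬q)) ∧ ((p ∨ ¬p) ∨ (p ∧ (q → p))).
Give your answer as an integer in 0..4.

Take p = 2, q = 0:
q ∧ p = 0 ∧ 2 = 0
¬q = ¬0 = 4
p ∨ ¬q = 2 ∨ 4 = 4
(q ∧ p) → (p ∨ ¬q) = 0 → 4 = 4
¬p = ¬2 = 2
p ∨ ¬p = 2 ∨ 2 = 2
q → p = 0 → 2 = 4
p ∧ (q → p) = 2 ∧ 4 = 2
(p ∨ ¬p) ∨ (p ∧ (q → p)) = 2 ∨ 2 = 2
((q ∧ p) → (p ∨ ¬q)) ∧ ((p ∨ ¬p) ∨ (p ∧ (q → p))) = 4 ∧ 2 = 2
No assignment yields a value below 2, so this is the minimum.

2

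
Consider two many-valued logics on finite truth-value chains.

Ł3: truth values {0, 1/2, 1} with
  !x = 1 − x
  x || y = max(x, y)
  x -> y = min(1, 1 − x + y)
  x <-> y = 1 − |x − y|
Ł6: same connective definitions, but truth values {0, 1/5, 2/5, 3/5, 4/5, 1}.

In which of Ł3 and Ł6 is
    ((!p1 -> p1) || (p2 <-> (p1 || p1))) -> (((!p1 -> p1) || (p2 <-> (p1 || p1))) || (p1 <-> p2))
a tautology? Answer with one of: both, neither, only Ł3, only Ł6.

In Ł3: every assignment gives 1 — tautology.
In Ł6: every assignment gives 1 — tautology.

both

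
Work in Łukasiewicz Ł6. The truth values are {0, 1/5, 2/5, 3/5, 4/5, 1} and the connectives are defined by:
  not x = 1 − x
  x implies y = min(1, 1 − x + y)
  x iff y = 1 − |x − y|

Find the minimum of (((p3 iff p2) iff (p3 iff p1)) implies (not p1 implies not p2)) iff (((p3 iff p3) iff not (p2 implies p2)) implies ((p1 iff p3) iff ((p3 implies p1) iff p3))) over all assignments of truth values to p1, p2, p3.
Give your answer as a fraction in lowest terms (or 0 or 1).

1/5

Take p1 = 0, p2 = 4/5, p3 = 2/5:
p3 iff p2 = 2/5 iff 4/5 = 3/5
p3 iff p1 = 2/5 iff 0 = 3/5
(p3 iff p2) iff (p3 iff p1) = 3/5 iff 3/5 = 1
not p1 = not 0 = 1
not p2 = not 4/5 = 1/5
not p1 implies not p2 = 1 implies 1/5 = 1/5
((p3 iff p2) iff (p3 iff p1)) implies (not p1 implies not p2) = 1 implies 1/5 = 1/5
p3 iff p3 = 2/5 iff 2/5 = 1
p2 implies p2 = 4/5 implies 4/5 = 1
not (p2 implies p2) = not 1 = 0
(p3 iff p3) iff not (p2 implies p2) = 1 iff 0 = 0
p1 iff p3 = 0 iff 2/5 = 3/5
p3 implies p1 = 2/5 implies 0 = 3/5
(p3 implies p1) iff p3 = 3/5 iff 2/5 = 4/5
(p1 iff p3) iff ((p3 implies p1) iff p3) = 3/5 iff 4/5 = 4/5
((p3 iff p3) iff not (p2 implies p2)) implies ((p1 iff p3) iff ((p3 implies p1) iff p3)) = 0 implies 4/5 = 1
(((p3 iff p2) iff (p3 iff p1)) implies (not p1 implies not p2)) iff (((p3 iff p3) iff not (p2 implies p2)) implies ((p1 iff p3) iff ((p3 implies p1) iff p3))) = 1/5 iff 1 = 1/5
No assignment yields a value below 1/5, so this is the minimum.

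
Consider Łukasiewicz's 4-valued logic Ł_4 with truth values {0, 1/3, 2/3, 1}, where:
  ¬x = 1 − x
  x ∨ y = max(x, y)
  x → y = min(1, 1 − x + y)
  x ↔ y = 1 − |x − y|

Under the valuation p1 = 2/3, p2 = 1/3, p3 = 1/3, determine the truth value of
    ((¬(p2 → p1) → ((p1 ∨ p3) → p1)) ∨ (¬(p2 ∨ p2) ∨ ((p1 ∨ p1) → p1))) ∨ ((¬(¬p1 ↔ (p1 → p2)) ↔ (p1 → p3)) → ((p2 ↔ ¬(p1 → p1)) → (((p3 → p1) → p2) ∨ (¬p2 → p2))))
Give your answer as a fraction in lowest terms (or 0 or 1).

p2 → p1 = 1/3 → 2/3 = 1
¬(p2 → p1) = ¬1 = 0
p1 ∨ p3 = 2/3 ∨ 1/3 = 2/3
(p1 ∨ p3) → p1 = 2/3 → 2/3 = 1
¬(p2 → p1) → ((p1 ∨ p3) → p1) = 0 → 1 = 1
p2 ∨ p2 = 1/3 ∨ 1/3 = 1/3
¬(p2 ∨ p2) = ¬1/3 = 2/3
p1 ∨ p1 = 2/3 ∨ 2/3 = 2/3
(p1 ∨ p1) → p1 = 2/3 → 2/3 = 1
¬(p2 ∨ p2) ∨ ((p1 ∨ p1) → p1) = 2/3 ∨ 1 = 1
(¬(p2 → p1) → ((p1 ∨ p3) → p1)) ∨ (¬(p2 ∨ p2) ∨ ((p1 ∨ p1) → p1)) = 1 ∨ 1 = 1
¬p1 = ¬2/3 = 1/3
p1 → p2 = 2/3 → 1/3 = 2/3
¬p1 ↔ (p1 → p2) = 1/3 ↔ 2/3 = 2/3
¬(¬p1 ↔ (p1 → p2)) = ¬2/3 = 1/3
p1 → p3 = 2/3 → 1/3 = 2/3
¬(¬p1 ↔ (p1 → p2)) ↔ (p1 → p3) = 1/3 ↔ 2/3 = 2/3
p1 → p1 = 2/3 → 2/3 = 1
¬(p1 → p1) = ¬1 = 0
p2 ↔ ¬(p1 → p1) = 1/3 ↔ 0 = 2/3
p3 → p1 = 1/3 → 2/3 = 1
(p3 → p1) → p2 = 1 → 1/3 = 1/3
¬p2 = ¬1/3 = 2/3
¬p2 → p2 = 2/3 → 1/3 = 2/3
((p3 → p1) → p2) ∨ (¬p2 → p2) = 1/3 ∨ 2/3 = 2/3
(p2 ↔ ¬(p1 → p1)) → (((p3 → p1) → p2) ∨ (¬p2 → p2)) = 2/3 → 2/3 = 1
(¬(¬p1 ↔ (p1 → p2)) ↔ (p1 → p3)) → ((p2 ↔ ¬(p1 → p1)) → (((p3 → p1) → p2) ∨ (¬p2 → p2))) = 2/3 → 1 = 1
((¬(p2 → p1) → ((p1 ∨ p3) → p1)) ∨ (¬(p2 ∨ p2) ∨ ((p1 ∨ p1) → p1))) ∨ ((¬(¬p1 ↔ (p1 → p2)) ↔ (p1 → p3)) → ((p2 ↔ ¬(p1 → p1)) → (((p3 → p1) → p2) ∨ (¬p2 → p2)))) = 1 ∨ 1 = 1

1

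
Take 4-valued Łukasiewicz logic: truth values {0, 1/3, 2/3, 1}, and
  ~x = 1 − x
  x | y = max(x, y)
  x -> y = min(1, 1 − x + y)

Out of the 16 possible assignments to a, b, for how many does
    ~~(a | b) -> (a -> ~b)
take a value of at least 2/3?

13

a = 0, b = 0 ↦ 1  ≥
a = 0, b = 1/3 ↦ 1  ≥
a = 0, b = 2/3 ↦ 1  ≥
a = 0, b = 1 ↦ 1  ≥
a = 1/3, b = 0 ↦ 1  ≥
a = 1/3, b = 1/3 ↦ 1  ≥
a = 1/3, b = 2/3 ↦ 1  ≥
a = 1/3, b = 1 ↦ 2/3  ≥
a = 2/3, b = 0 ↦ 1  ≥
a = 2/3, b = 1/3 ↦ 1  ≥
a = 2/3, b = 2/3 ↦ 1  ≥
a = 2/3, b = 1 ↦ 1/3  <
a = 1, b = 0 ↦ 1  ≥
a = 1, b = 1/3 ↦ 2/3  ≥
a = 1, b = 2/3 ↦ 1/3  <
a = 1, b = 1 ↦ 0  <
So 13 of the 16 assignments meet the threshold.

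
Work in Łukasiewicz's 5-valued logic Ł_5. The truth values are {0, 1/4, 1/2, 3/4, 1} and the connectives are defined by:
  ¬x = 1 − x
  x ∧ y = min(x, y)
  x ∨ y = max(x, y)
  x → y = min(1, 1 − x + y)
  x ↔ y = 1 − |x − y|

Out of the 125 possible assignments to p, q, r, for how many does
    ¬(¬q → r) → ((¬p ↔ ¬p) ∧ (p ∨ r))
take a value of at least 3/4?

117

value 1: 110 assignments (counts)
value 3/4: 7 assignments (counts)
value 1/2: 5 assignments
value 1/4: 2 assignments
value 0: 1 assignment
So 117 of the 125 assignments meet the threshold.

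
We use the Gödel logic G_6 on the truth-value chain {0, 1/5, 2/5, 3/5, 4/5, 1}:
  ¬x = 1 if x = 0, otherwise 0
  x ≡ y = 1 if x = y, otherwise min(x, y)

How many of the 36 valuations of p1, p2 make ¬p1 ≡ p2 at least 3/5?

8

value 1: 6 assignments (counts)
value 4/5: 1 assignment (counts)
value 3/5: 1 assignment (counts)
value 2/5: 1 assignment
value 1/5: 1 assignment
value 0: 26 assignments
So 8 of the 36 assignments meet the threshold.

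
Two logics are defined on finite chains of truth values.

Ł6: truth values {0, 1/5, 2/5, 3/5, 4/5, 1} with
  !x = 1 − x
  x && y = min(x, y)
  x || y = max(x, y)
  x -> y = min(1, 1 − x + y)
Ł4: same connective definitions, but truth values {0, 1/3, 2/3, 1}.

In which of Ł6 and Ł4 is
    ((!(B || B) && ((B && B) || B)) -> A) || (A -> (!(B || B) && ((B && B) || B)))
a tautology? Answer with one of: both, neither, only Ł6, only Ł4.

In Ł6: every assignment gives 1 — tautology.
In Ł4: every assignment gives 1 — tautology.

both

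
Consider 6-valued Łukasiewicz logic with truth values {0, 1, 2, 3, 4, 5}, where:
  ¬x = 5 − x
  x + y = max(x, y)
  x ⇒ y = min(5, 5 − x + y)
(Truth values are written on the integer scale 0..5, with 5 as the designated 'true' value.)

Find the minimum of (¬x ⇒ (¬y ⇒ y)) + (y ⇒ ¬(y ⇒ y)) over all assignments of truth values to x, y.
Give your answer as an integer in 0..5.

Take x = 0, y = 1:
¬x = ¬0 = 5
¬y = ¬1 = 4
¬y ⇒ y = 4 ⇒ 1 = 2
¬x ⇒ (¬y ⇒ y) = 5 ⇒ 2 = 2
y ⇒ y = 1 ⇒ 1 = 5
¬(y ⇒ y) = ¬5 = 0
y ⇒ ¬(y ⇒ y) = 1 ⇒ 0 = 4
(¬x ⇒ (¬y ⇒ y)) + (y ⇒ ¬(y ⇒ y)) = 2 + 4 = 4
No assignment yields a value below 4, so this is the minimum.

4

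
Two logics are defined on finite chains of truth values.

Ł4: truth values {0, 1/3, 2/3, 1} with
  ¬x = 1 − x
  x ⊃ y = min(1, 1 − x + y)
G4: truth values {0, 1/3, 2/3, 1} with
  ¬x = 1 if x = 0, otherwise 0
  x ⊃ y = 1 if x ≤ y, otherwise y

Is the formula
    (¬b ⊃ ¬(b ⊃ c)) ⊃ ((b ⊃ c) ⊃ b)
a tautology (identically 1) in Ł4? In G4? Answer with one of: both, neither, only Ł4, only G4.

In Ł4: every assignment gives 1 — tautology.
In G4: at b = 1/3, c = 1/3 the value is 1/3 — not a tautology.

only Ł4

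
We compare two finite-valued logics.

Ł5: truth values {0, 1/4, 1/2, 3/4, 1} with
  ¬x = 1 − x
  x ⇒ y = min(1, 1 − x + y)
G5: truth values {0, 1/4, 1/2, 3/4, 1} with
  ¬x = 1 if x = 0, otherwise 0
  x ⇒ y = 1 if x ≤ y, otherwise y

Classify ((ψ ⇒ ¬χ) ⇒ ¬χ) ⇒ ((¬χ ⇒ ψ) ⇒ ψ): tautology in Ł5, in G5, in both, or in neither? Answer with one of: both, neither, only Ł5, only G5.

In Ł5: every assignment gives 1 — tautology.
In G5: at ψ = 1/4, χ = 1/4 the value is 1/4 — not a tautology.

only Ł5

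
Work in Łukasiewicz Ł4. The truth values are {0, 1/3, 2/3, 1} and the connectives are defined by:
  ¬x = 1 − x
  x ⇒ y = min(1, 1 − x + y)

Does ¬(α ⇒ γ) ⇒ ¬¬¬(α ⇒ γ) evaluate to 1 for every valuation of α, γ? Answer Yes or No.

Yes

α = 0, γ = 0 ↦ 1
α = 0, γ = 1/3 ↦ 1
α = 0, γ = 2/3 ↦ 1
α = 0, γ = 1 ↦ 1
α = 1/3, γ = 0 ↦ 1
α = 1/3, γ = 1/3 ↦ 1
α = 1/3, γ = 2/3 ↦ 1
α = 1/3, γ = 1 ↦ 1
α = 2/3, γ = 0 ↦ 1
α = 2/3, γ = 1/3 ↦ 1
α = 2/3, γ = 2/3 ↦ 1
α = 2/3, γ = 1 ↦ 1
α = 1, γ = 0 ↦ 1
α = 1, γ = 1/3 ↦ 1
α = 1, γ = 2/3 ↦ 1
α = 1, γ = 1 ↦ 1
Every assignment gives a value ≥ 1.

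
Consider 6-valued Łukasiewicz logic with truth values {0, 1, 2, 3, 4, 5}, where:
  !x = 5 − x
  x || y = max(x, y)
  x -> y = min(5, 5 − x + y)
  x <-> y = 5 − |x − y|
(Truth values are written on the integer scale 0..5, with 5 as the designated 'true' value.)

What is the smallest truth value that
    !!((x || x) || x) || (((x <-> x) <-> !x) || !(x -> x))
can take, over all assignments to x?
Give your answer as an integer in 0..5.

Take x = 2:
x || x = 2 || 2 = 2
(x || x) || x = 2 || 2 = 2
!((x || x) || x) = !2 = 3
!!((x || x) || x) = !3 = 2
x <-> x = 2 <-> 2 = 5
!x = !2 = 3
(x <-> x) <-> !x = 5 <-> 3 = 3
x -> x = 2 -> 2 = 5
!(x -> x) = !5 = 0
((x <-> x) <-> !x) || !(x -> x) = 3 || 0 = 3
!!((x || x) || x) || (((x <-> x) <-> !x) || !(x -> x)) = 2 || 3 = 3
No assignment yields a value below 3, so this is the minimum.

3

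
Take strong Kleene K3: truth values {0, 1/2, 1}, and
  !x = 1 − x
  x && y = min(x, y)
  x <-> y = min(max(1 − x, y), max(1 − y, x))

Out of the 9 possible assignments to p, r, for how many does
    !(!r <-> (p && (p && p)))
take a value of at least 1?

2

p = 0, r = 0 ↦ 1  ≥
p = 0, r = 1/2 ↦ 1/2  <
p = 0, r = 1 ↦ 0  <
p = 1/2, r = 0 ↦ 1/2  <
p = 1/2, r = 1/2 ↦ 1/2  <
p = 1/2, r = 1 ↦ 1/2  <
p = 1, r = 0 ↦ 0  <
p = 1, r = 1/2 ↦ 1/2  <
p = 1, r = 1 ↦ 1  ≥
So 2 of the 9 assignments meet the threshold.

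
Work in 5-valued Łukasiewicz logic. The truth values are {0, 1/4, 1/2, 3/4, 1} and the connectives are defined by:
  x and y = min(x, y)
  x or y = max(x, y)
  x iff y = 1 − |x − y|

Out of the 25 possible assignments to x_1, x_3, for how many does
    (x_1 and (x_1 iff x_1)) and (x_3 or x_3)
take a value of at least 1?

1

value 1: 1 assignment (counts)
value 3/4: 3 assignments
value 1/2: 5 assignments
value 1/4: 7 assignments
value 0: 9 assignments
So 1 of the 25 assignments meets the threshold.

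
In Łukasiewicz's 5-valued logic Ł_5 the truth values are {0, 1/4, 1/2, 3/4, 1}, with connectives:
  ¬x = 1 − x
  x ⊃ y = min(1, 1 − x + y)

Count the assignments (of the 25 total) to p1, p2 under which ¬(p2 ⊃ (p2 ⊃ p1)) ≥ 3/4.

value 1: 1 assignment (counts)
value 3/4: 1 assignment (counts)
value 1/2: 2 assignments
value 1/4: 2 assignments
value 0: 19 assignments
So 2 of the 25 assignments meet the threshold.

2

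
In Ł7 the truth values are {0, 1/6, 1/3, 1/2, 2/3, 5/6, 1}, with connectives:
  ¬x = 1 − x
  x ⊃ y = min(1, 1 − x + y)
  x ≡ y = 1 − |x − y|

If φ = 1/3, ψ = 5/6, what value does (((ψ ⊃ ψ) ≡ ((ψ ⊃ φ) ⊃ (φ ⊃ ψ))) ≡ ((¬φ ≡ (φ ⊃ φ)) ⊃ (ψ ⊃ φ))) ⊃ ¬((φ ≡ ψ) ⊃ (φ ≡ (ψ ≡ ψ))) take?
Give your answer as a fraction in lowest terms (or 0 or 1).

ψ ⊃ ψ = 5/6 ⊃ 5/6 = 1
ψ ⊃ φ = 5/6 ⊃ 1/3 = 1/2
φ ⊃ ψ = 1/3 ⊃ 5/6 = 1
(ψ ⊃ φ) ⊃ (φ ⊃ ψ) = 1/2 ⊃ 1 = 1
(ψ ⊃ ψ) ≡ ((ψ ⊃ φ) ⊃ (φ ⊃ ψ)) = 1 ≡ 1 = 1
¬φ = ¬1/3 = 2/3
φ ⊃ φ = 1/3 ⊃ 1/3 = 1
¬φ ≡ (φ ⊃ φ) = 2/3 ≡ 1 = 2/3
ψ ⊃ φ = 5/6 ⊃ 1/3 = 1/2
(¬φ ≡ (φ ⊃ φ)) ⊃ (ψ ⊃ φ) = 2/3 ⊃ 1/2 = 5/6
((ψ ⊃ ψ) ≡ ((ψ ⊃ φ) ⊃ (φ ⊃ ψ))) ≡ ((¬φ ≡ (φ ⊃ φ)) ⊃ (ψ ⊃ φ)) = 1 ≡ 5/6 = 5/6
φ ≡ ψ = 1/3 ≡ 5/6 = 1/2
ψ ≡ ψ = 5/6 ≡ 5/6 = 1
φ ≡ (ψ ≡ ψ) = 1/3 ≡ 1 = 1/3
(φ ≡ ψ) ⊃ (φ ≡ (ψ ≡ ψ)) = 1/2 ⊃ 1/3 = 5/6
¬((φ ≡ ψ) ⊃ (φ ≡ (ψ ≡ ψ))) = ¬5/6 = 1/6
(((ψ ⊃ ψ) ≡ ((ψ ⊃ φ) ⊃ (φ ⊃ ψ))) ≡ ((¬φ ≡ (φ ⊃ φ)) ⊃ (ψ ⊃ φ))) ⊃ ¬((φ ≡ ψ) ⊃ (φ ≡ (ψ ≡ ψ))) = 5/6 ⊃ 1/6 = 1/3

1/3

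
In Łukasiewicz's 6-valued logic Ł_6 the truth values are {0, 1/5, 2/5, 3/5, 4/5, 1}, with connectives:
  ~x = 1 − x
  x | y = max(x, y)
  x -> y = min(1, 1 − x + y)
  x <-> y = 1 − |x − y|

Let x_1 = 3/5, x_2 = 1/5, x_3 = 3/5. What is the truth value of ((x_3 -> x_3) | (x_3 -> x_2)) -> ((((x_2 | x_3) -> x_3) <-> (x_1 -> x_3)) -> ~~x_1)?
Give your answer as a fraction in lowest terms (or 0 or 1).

x_3 -> x_3 = 3/5 -> 3/5 = 1
x_3 -> x_2 = 3/5 -> 1/5 = 3/5
(x_3 -> x_3) | (x_3 -> x_2) = 1 | 3/5 = 1
x_2 | x_3 = 1/5 | 3/5 = 3/5
(x_2 | x_3) -> x_3 = 3/5 -> 3/5 = 1
x_1 -> x_3 = 3/5 -> 3/5 = 1
((x_2 | x_3) -> x_3) <-> (x_1 -> x_3) = 1 <-> 1 = 1
~x_1 = ~3/5 = 2/5
~~x_1 = ~2/5 = 3/5
(((x_2 | x_3) -> x_3) <-> (x_1 -> x_3)) -> ~~x_1 = 1 -> 3/5 = 3/5
((x_3 -> x_3) | (x_3 -> x_2)) -> ((((x_2 | x_3) -> x_3) <-> (x_1 -> x_3)) -> ~~x_1) = 1 -> 3/5 = 3/5

3/5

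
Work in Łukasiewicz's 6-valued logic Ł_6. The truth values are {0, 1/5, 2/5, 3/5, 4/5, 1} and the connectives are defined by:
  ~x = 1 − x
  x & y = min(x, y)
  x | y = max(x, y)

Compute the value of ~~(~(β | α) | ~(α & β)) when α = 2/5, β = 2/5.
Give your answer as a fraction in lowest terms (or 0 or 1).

β | α = 2/5 | 2/5 = 2/5
~(β | α) = ~2/5 = 3/5
α & β = 2/5 & 2/5 = 2/5
~(α & β) = ~2/5 = 3/5
~(β | α) | ~(α & β) = 3/5 | 3/5 = 3/5
~(~(β | α) | ~(α & β)) = ~3/5 = 2/5
~~(~(β | α) | ~(α & β)) = ~2/5 = 3/5

3/5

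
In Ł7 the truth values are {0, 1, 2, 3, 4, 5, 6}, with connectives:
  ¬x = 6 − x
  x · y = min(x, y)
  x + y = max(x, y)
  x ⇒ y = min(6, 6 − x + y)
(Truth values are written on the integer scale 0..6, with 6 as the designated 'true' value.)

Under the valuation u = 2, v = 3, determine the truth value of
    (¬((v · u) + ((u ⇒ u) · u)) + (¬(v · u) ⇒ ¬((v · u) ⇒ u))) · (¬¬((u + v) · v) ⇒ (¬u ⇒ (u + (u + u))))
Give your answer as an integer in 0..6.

v · u = 3 · 2 = 2
u ⇒ u = 2 ⇒ 2 = 6
(u ⇒ u) · u = 6 · 2 = 2
(v · u) + ((u ⇒ u) · u) = 2 + 2 = 2
¬((v · u) + ((u ⇒ u) · u)) = ¬2 = 4
v · u = 3 · 2 = 2
¬(v · u) = ¬2 = 4
v · u = 3 · 2 = 2
(v · u) ⇒ u = 2 ⇒ 2 = 6
¬((v · u) ⇒ u) = ¬6 = 0
¬(v · u) ⇒ ¬((v · u) ⇒ u) = 4 ⇒ 0 = 2
¬((v · u) + ((u ⇒ u) · u)) + (¬(v · u) ⇒ ¬((v · u) ⇒ u)) = 4 + 2 = 4
u + v = 2 + 3 = 3
(u + v) · v = 3 · 3 = 3
¬((u + v) · v) = ¬3 = 3
¬¬((u + v) · v) = ¬3 = 3
¬u = ¬2 = 4
u + u = 2 + 2 = 2
u + (u + u) = 2 + 2 = 2
¬u ⇒ (u + (u + u)) = 4 ⇒ 2 = 4
¬¬((u + v) · v) ⇒ (¬u ⇒ (u + (u + u))) = 3 ⇒ 4 = 6
(¬((v · u) + ((u ⇒ u) · u)) + (¬(v · u) ⇒ ¬((v · u) ⇒ u))) · (¬¬((u + v) · v) ⇒ (¬u ⇒ (u + (u + u)))) = 4 · 6 = 4

4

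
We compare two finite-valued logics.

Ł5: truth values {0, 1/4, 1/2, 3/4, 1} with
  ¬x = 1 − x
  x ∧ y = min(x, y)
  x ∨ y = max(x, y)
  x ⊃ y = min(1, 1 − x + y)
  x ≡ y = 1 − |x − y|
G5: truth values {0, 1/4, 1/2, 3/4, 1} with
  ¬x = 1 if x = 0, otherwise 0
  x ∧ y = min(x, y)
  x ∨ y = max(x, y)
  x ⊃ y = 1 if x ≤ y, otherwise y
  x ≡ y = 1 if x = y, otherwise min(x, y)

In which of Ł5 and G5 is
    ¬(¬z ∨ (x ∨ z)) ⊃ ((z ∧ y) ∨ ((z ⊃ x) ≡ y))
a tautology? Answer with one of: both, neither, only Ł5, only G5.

only G5

In Ł5: at x = 1/4, y = 0, z = 1/4 the value is 3/4 — not a tautology.
In G5: every assignment gives 1 — tautology.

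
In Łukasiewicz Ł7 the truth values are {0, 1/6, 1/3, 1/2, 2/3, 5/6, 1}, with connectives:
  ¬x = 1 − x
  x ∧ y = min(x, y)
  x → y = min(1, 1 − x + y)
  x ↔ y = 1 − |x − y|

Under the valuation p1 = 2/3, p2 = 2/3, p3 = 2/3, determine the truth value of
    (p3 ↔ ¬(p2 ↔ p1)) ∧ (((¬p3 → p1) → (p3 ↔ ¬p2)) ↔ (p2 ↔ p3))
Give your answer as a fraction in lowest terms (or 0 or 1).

1/3

p2 ↔ p1 = 2/3 ↔ 2/3 = 1
¬(p2 ↔ p1) = ¬1 = 0
p3 ↔ ¬(p2 ↔ p1) = 2/3 ↔ 0 = 1/3
¬p3 = ¬2/3 = 1/3
¬p3 → p1 = 1/3 → 2/3 = 1
¬p2 = ¬2/3 = 1/3
p3 ↔ ¬p2 = 2/3 ↔ 1/3 = 2/3
(¬p3 → p1) → (p3 ↔ ¬p2) = 1 → 2/3 = 2/3
p2 ↔ p3 = 2/3 ↔ 2/3 = 1
((¬p3 → p1) → (p3 ↔ ¬p2)) ↔ (p2 ↔ p3) = 2/3 ↔ 1 = 2/3
(p3 ↔ ¬(p2 ↔ p1)) ∧ (((¬p3 → p1) → (p3 ↔ ¬p2)) ↔ (p2 ↔ p3)) = 1/3 ∧ 2/3 = 1/3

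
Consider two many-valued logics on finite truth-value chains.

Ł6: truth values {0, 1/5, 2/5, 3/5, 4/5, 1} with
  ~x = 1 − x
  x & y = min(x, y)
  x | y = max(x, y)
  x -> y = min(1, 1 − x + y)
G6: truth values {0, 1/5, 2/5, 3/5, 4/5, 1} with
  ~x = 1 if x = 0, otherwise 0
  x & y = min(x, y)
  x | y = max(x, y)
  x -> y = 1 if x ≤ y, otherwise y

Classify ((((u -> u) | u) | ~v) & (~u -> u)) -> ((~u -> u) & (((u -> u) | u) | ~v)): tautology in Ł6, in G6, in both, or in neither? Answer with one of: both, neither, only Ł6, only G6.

both

In Ł6: every assignment gives 1 — tautology.
In G6: every assignment gives 1 — tautology.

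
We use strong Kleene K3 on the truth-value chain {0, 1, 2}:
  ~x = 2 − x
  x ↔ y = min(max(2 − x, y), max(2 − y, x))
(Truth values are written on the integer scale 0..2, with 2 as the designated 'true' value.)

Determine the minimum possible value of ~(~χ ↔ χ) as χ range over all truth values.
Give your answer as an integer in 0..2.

1

Take χ = 1:
~χ = ~1 = 1
~χ ↔ χ = 1 ↔ 1 = 1
~(~χ ↔ χ) = ~1 = 1
No assignment yields a value below 1, so this is the minimum.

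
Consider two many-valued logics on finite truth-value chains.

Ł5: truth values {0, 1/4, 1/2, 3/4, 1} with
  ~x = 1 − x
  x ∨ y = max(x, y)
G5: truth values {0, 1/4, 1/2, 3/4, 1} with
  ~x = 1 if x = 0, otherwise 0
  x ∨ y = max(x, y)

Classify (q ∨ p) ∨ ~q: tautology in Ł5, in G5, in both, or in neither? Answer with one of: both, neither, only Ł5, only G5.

neither

In Ł5: at p = 0, q = 1/4 the value is 3/4 — not a tautology.
In G5: at p = 0, q = 1/4 the value is 1/4 — not a tautology.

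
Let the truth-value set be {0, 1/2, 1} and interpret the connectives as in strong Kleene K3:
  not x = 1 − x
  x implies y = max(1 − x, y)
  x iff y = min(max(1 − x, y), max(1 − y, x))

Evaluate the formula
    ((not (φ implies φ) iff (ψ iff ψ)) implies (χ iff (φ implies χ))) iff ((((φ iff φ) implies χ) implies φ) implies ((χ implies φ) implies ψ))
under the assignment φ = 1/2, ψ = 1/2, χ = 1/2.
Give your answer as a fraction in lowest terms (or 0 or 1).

φ implies φ = 1/2 implies 1/2 = 1/2
not (φ implies φ) = not 1/2 = 1/2
ψ iff ψ = 1/2 iff 1/2 = 1/2
not (φ implies φ) iff (ψ iff ψ) = 1/2 iff 1/2 = 1/2
φ implies χ = 1/2 implies 1/2 = 1/2
χ iff (φ implies χ) = 1/2 iff 1/2 = 1/2
(not (φ implies φ) iff (ψ iff ψ)) implies (χ iff (φ implies χ)) = 1/2 implies 1/2 = 1/2
φ iff φ = 1/2 iff 1/2 = 1/2
(φ iff φ) implies χ = 1/2 implies 1/2 = 1/2
((φ iff φ) implies χ) implies φ = 1/2 implies 1/2 = 1/2
χ implies φ = 1/2 implies 1/2 = 1/2
(χ implies φ) implies ψ = 1/2 implies 1/2 = 1/2
(((φ iff φ) implies χ) implies φ) implies ((χ implies φ) implies ψ) = 1/2 implies 1/2 = 1/2
((not (φ implies φ) iff (ψ iff ψ)) implies (χ iff (φ implies χ))) iff ((((φ iff φ) implies χ) implies φ) implies ((χ implies φ) implies ψ)) = 1/2 iff 1/2 = 1/2

1/2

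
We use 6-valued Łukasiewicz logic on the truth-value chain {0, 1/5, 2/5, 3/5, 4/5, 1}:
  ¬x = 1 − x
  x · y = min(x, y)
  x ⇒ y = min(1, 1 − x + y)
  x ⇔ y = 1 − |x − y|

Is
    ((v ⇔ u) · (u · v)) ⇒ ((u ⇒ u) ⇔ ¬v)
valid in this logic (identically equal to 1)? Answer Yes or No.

Counterexample: take u = 1/5, v = 1.
v ⇔ u = 1 ⇔ 1/5 = 1/5
u · v = 1/5 · 1 = 1/5
(v ⇔ u) · (u · v) = 1/5 · 1/5 = 1/5
u ⇒ u = 1/5 ⇒ 1/5 = 1
¬v = ¬1 = 0
(u ⇒ u) ⇔ ¬v = 1 ⇔ 0 = 0
((v ⇔ u) · (u · v)) ⇒ ((u ⇒ u) ⇔ ¬v) = 1/5 ⇒ 0 = 4/5
This gives 4/5 ≠ 1.

No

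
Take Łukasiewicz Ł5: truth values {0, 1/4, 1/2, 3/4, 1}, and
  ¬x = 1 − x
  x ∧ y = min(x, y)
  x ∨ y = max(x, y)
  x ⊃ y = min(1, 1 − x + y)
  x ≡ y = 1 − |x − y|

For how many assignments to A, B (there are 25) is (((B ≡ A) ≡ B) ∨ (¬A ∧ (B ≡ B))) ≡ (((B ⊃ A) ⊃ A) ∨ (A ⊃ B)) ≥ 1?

16

value 1: 16 assignments (counts)
value 3/4: 7 assignments
value 1/2: 2 assignments
So 16 of the 25 assignments meet the threshold.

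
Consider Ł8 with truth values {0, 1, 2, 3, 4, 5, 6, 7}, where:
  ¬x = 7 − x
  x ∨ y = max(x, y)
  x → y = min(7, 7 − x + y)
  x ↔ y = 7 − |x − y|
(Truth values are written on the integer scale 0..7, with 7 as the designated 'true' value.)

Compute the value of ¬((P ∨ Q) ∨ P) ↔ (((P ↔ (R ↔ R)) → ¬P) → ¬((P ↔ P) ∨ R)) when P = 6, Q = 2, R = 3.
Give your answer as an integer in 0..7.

P ∨ Q = 6 ∨ 2 = 6
(P ∨ Q) ∨ P = 6 ∨ 6 = 6
¬((P ∨ Q) ∨ P) = ¬6 = 1
R ↔ R = 3 ↔ 3 = 7
P ↔ (R ↔ R) = 6 ↔ 7 = 6
¬P = ¬6 = 1
(P ↔ (R ↔ R)) → ¬P = 6 → 1 = 2
P ↔ P = 6 ↔ 6 = 7
(P ↔ P) ∨ R = 7 ∨ 3 = 7
¬((P ↔ P) ∨ R) = ¬7 = 0
((P ↔ (R ↔ R)) → ¬P) → ¬((P ↔ P) ∨ R) = 2 → 0 = 5
¬((P ∨ Q) ∨ P) ↔ (((P ↔ (R ↔ R)) → ¬P) → ¬((P ↔ P) ∨ R)) = 1 ↔ 5 = 3

3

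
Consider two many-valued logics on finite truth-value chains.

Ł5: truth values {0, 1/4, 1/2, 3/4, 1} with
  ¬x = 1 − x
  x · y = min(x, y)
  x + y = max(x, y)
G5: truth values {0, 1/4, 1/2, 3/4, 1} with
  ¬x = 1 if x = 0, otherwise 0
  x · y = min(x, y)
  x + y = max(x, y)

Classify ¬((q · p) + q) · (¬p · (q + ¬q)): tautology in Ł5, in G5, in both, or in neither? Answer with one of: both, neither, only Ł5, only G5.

neither

In Ł5: at p = 0, q = 1/4 the value is 3/4 — not a tautology.
In G5: at p = 0, q = 1/4 the value is 0 — not a tautology.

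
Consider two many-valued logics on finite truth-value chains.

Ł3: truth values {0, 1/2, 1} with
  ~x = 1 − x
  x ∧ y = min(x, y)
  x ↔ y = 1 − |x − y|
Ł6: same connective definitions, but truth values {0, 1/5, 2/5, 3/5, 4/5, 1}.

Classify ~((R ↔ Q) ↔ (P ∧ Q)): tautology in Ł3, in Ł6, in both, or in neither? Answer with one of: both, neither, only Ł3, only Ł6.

neither

In Ł3: at P = 0, Q = 0, R = 1/2 the value is 1/2 — not a tautology.
In Ł6: at P = 0, Q = 0, R = 1/5 the value is 4/5 — not a tautology.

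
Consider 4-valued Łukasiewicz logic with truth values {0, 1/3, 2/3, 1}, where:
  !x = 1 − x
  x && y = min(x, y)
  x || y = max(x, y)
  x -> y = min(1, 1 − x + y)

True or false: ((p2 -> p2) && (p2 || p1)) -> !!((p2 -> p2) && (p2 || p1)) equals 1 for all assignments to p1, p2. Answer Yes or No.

p1 = 0, p2 = 0 ↦ 1
p1 = 0, p2 = 1/3 ↦ 1
p1 = 0, p2 = 2/3 ↦ 1
p1 = 0, p2 = 1 ↦ 1
p1 = 1/3, p2 = 0 ↦ 1
p1 = 1/3, p2 = 1/3 ↦ 1
p1 = 1/3, p2 = 2/3 ↦ 1
p1 = 1/3, p2 = 1 ↦ 1
p1 = 2/3, p2 = 0 ↦ 1
p1 = 2/3, p2 = 1/3 ↦ 1
p1 = 2/3, p2 = 2/3 ↦ 1
p1 = 2/3, p2 = 1 ↦ 1
p1 = 1, p2 = 0 ↦ 1
p1 = 1, p2 = 1/3 ↦ 1
p1 = 1, p2 = 2/3 ↦ 1
p1 = 1, p2 = 1 ↦ 1
Every assignment gives a value ≥ 1.

Yes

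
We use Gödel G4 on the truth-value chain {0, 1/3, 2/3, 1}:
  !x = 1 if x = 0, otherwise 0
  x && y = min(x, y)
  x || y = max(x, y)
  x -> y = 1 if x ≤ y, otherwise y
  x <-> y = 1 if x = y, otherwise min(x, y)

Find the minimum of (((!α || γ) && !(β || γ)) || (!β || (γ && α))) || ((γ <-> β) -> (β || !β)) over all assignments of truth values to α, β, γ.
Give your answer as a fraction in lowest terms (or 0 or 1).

1/3

Take α = 0, β = 1/3, γ = 1/3:
!α = !0 = 1
!α || γ = 1 || 1/3 = 1
β || γ = 1/3 || 1/3 = 1/3
!(β || γ) = !1/3 = 0
(!α || γ) && !(β || γ) = 1 && 0 = 0
!β = !1/3 = 0
γ && α = 1/3 && 0 = 0
!β || (γ && α) = 0 || 0 = 0
((!α || γ) && !(β || γ)) || (!β || (γ && α)) = 0 || 0 = 0
γ <-> β = 1/3 <-> 1/3 = 1
!β = !1/3 = 0
β || !β = 1/3 || 0 = 1/3
(γ <-> β) -> (β || !β) = 1 -> 1/3 = 1/3
(((!α || γ) && !(β || γ)) || (!β || (γ && α))) || ((γ <-> β) -> (β || !β)) = 0 || 1/3 = 1/3
No assignment yields a value below 1/3, so this is the minimum.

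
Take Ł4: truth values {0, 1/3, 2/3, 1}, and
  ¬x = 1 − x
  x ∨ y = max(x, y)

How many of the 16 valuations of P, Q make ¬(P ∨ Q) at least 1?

P = 0, Q = 0 ↦ 1  ≥
P = 0, Q = 1/3 ↦ 2/3  <
P = 0, Q = 2/3 ↦ 1/3  <
P = 0, Q = 1 ↦ 0  <
P = 1/3, Q = 0 ↦ 2/3  <
P = 1/3, Q = 1/3 ↦ 2/3  <
P = 1/3, Q = 2/3 ↦ 1/3  <
P = 1/3, Q = 1 ↦ 0  <
P = 2/3, Q = 0 ↦ 1/3  <
P = 2/3, Q = 1/3 ↦ 1/3  <
P = 2/3, Q = 2/3 ↦ 1/3  <
P = 2/3, Q = 1 ↦ 0  <
P = 1, Q = 0 ↦ 0  <
P = 1, Q = 1/3 ↦ 0  <
P = 1, Q = 2/3 ↦ 0  <
P = 1, Q = 1 ↦ 0  <
So 1 of the 16 assignments meets the threshold.

1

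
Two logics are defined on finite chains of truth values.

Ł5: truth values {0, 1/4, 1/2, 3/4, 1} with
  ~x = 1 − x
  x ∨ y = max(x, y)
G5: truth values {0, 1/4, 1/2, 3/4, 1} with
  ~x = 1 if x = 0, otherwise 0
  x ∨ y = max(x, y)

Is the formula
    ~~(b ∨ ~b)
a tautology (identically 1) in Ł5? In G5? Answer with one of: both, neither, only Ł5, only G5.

In Ł5: at b = 1/4 the value is 3/4 — not a tautology.
In G5: every assignment gives 1 — tautology.

only G5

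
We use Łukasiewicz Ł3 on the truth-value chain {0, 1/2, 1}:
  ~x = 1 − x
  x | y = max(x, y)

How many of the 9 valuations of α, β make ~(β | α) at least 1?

1

α = 0, β = 0 ↦ 1  ≥
α = 0, β = 1/2 ↦ 1/2  <
α = 0, β = 1 ↦ 0  <
α = 1/2, β = 0 ↦ 1/2  <
α = 1/2, β = 1/2 ↦ 1/2  <
α = 1/2, β = 1 ↦ 0  <
α = 1, β = 0 ↦ 0  <
α = 1, β = 1/2 ↦ 0  <
α = 1, β = 1 ↦ 0  <
So 1 of the 9 assignments meets the threshold.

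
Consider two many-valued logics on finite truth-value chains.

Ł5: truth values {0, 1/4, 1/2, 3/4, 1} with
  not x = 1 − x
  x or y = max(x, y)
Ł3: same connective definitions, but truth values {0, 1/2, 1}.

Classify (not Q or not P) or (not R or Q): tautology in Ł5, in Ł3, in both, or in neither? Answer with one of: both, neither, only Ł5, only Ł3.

neither

In Ł5: at P = 1/4, Q = 1/4, R = 1/4 the value is 3/4 — not a tautology.
In Ł3: at P = 1/2, Q = 1/2, R = 1/2 the value is 1/2 — not a tautology.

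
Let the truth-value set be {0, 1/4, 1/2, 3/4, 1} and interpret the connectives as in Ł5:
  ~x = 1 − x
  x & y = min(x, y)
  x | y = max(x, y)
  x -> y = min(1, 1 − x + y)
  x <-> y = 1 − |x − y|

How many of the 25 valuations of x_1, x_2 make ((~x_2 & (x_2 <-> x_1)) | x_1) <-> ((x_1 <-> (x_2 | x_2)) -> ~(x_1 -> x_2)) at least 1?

5

value 1: 5 assignments (counts)
value 3/4: 8 assignments
value 1/2: 7 assignments
value 1/4: 2 assignments
value 0: 3 assignments
So 5 of the 25 assignments meet the threshold.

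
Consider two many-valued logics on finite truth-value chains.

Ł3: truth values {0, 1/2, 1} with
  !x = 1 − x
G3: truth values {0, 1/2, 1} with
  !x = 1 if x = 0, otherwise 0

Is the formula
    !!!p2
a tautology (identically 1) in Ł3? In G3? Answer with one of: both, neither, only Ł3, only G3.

In Ł3: at p2 = 1/2 the value is 1/2 — not a tautology.
In G3: at p2 = 1/2 the value is 0 — not a tautology.

neither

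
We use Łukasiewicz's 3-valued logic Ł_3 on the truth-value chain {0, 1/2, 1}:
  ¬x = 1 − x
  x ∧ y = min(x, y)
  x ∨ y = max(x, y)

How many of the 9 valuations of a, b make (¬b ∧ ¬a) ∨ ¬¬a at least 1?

a = 0, b = 0 ↦ 1  ≥
a = 0, b = 1/2 ↦ 1/2  <
a = 0, b = 1 ↦ 0  <
a = 1/2, b = 0 ↦ 1/2  <
a = 1/2, b = 1/2 ↦ 1/2  <
a = 1/2, b = 1 ↦ 1/2  <
a = 1, b = 0 ↦ 1  ≥
a = 1, b = 1/2 ↦ 1  ≥
a = 1, b = 1 ↦ 1  ≥
So 4 of the 9 assignments meet the threshold.

4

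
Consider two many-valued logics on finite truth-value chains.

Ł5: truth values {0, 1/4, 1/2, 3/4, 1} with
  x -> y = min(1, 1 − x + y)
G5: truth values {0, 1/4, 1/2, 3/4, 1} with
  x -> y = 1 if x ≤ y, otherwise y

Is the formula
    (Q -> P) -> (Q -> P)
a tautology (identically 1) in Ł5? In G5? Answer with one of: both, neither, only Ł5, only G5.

In Ł5: every assignment gives 1 — tautology.
In G5: every assignment gives 1 — tautology.

both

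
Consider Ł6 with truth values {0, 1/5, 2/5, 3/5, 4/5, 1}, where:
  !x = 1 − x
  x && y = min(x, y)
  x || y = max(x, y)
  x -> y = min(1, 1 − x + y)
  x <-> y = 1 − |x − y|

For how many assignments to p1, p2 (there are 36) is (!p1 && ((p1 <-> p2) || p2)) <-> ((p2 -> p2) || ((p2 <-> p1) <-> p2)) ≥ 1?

2

value 1: 2 assignments (counts)
value 4/5: 7 assignments
value 3/5: 9 assignments
value 2/5: 6 assignments
value 1/5: 6 assignments
value 0: 6 assignments
So 2 of the 36 assignments meet the threshold.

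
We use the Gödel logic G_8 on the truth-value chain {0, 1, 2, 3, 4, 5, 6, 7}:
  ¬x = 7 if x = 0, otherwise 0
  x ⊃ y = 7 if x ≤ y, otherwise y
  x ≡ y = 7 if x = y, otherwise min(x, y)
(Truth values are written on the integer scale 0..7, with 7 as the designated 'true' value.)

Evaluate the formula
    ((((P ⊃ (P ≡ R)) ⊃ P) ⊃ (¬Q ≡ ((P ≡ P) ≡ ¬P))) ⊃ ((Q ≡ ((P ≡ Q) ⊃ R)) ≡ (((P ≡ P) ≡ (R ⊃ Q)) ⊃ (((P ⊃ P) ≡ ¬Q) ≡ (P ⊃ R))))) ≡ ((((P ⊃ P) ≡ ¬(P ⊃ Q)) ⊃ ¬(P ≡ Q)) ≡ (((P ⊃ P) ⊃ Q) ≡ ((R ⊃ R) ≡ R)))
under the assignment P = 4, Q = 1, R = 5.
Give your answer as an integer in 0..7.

0

P ≡ R = 4 ≡ 5 = 4
P ⊃ (P ≡ R) = 4 ⊃ 4 = 7
(P ⊃ (P ≡ R)) ⊃ P = 7 ⊃ 4 = 4
¬Q = ¬1 = 0
P ≡ P = 4 ≡ 4 = 7
¬P = ¬4 = 0
(P ≡ P) ≡ ¬P = 7 ≡ 0 = 0
¬Q ≡ ((P ≡ P) ≡ ¬P) = 0 ≡ 0 = 7
((P ⊃ (P ≡ R)) ⊃ P) ⊃ (¬Q ≡ ((P ≡ P) ≡ ¬P)) = 4 ⊃ 7 = 7
P ≡ Q = 4 ≡ 1 = 1
(P ≡ Q) ⊃ R = 1 ⊃ 5 = 7
Q ≡ ((P ≡ Q) ⊃ R) = 1 ≡ 7 = 1
P ≡ P = 4 ≡ 4 = 7
R ⊃ Q = 5 ⊃ 1 = 1
(P ≡ P) ≡ (R ⊃ Q) = 7 ≡ 1 = 1
P ⊃ P = 4 ⊃ 4 = 7
¬Q = ¬1 = 0
(P ⊃ P) ≡ ¬Q = 7 ≡ 0 = 0
P ⊃ R = 4 ⊃ 5 = 7
((P ⊃ P) ≡ ¬Q) ≡ (P ⊃ R) = 0 ≡ 7 = 0
((P ≡ P) ≡ (R ⊃ Q)) ⊃ (((P ⊃ P) ≡ ¬Q) ≡ (P ⊃ R)) = 1 ⊃ 0 = 0
(Q ≡ ((P ≡ Q) ⊃ R)) ≡ (((P ≡ P) ≡ (R ⊃ Q)) ⊃ (((P ⊃ P) ≡ ¬Q) ≡ (P ⊃ R))) = 1 ≡ 0 = 0
(((P ⊃ (P ≡ R)) ⊃ P) ⊃ (¬Q ≡ ((P ≡ P) ≡ ¬P))) ⊃ ((Q ≡ ((P ≡ Q) ⊃ R)) ≡ (((P ≡ P) ≡ (R ⊃ Q)) ⊃ (((P ⊃ P) ≡ ¬Q) ≡ (P ⊃ R)))) = 7 ⊃ 0 = 0
P ⊃ P = 4 ⊃ 4 = 7
P ⊃ Q = 4 ⊃ 1 = 1
¬(P ⊃ Q) = ¬1 = 0
(P ⊃ P) ≡ ¬(P ⊃ Q) = 7 ≡ 0 = 0
P ≡ Q = 4 ≡ 1 = 1
¬(P ≡ Q) = ¬1 = 0
((P ⊃ P) ≡ ¬(P ⊃ Q)) ⊃ ¬(P ≡ Q) = 0 ⊃ 0 = 7
P ⊃ P = 4 ⊃ 4 = 7
(P ⊃ P) ⊃ Q = 7 ⊃ 1 = 1
R ⊃ R = 5 ⊃ 5 = 7
(R ⊃ R) ≡ R = 7 ≡ 5 = 5
((P ⊃ P) ⊃ Q) ≡ ((R ⊃ R) ≡ R) = 1 ≡ 5 = 1
(((P ⊃ P) ≡ ¬(P ⊃ Q)) ⊃ ¬(P ≡ Q)) ≡ (((P ⊃ P) ⊃ Q) ≡ ((R ⊃ R) ≡ R)) = 7 ≡ 1 = 1
((((P ⊃ (P ≡ R)) ⊃ P) ⊃ (¬Q ≡ ((P ≡ P) ≡ ¬P))) ⊃ ((Q ≡ ((P ≡ Q) ⊃ R)) ≡ (((P ≡ P) ≡ (R ⊃ Q)) ⊃ (((P ⊃ P) ≡ ¬Q) ≡ (P ⊃ R))))) ≡ ((((P ⊃ P) ≡ ¬(P ⊃ Q)) ⊃ ¬(P ≡ Q)) ≡ (((P ⊃ P) ⊃ Q) ≡ ((R ⊃ R) ≡ R))) = 0 ≡ 1 = 0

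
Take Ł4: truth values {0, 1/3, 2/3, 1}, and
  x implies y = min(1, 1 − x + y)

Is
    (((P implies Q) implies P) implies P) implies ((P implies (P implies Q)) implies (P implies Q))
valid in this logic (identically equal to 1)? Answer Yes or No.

P = 0, Q = 0 ↦ 1
P = 0, Q = 1/3 ↦ 1
P = 0, Q = 2/3 ↦ 1
P = 0, Q = 1 ↦ 1
P = 1/3, Q = 0 ↦ 1
P = 1/3, Q = 1/3 ↦ 1
P = 1/3, Q = 2/3 ↦ 1
P = 1/3, Q = 1 ↦ 1
P = 2/3, Q = 0 ↦ 1
P = 2/3, Q = 1/3 ↦ 1
P = 2/3, Q = 2/3 ↦ 1
P = 2/3, Q = 1 ↦ 1
P = 1, Q = 0 ↦ 1
P = 1, Q = 1/3 ↦ 1
P = 1, Q = 2/3 ↦ 1
P = 1, Q = 1 ↦ 1
Every assignment gives a value ≥ 1.

Yes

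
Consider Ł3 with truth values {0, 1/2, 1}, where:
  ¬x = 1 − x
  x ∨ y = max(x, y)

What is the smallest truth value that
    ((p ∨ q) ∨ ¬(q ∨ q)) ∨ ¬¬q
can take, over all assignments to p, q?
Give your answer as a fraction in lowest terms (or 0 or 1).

1/2

Take p = 0, q = 1/2:
p ∨ q = 0 ∨ 1/2 = 1/2
q ∨ q = 1/2 ∨ 1/2 = 1/2
¬(q ∨ q) = ¬1/2 = 1/2
(p ∨ q) ∨ ¬(q ∨ q) = 1/2 ∨ 1/2 = 1/2
¬q = ¬1/2 = 1/2
¬¬q = ¬1/2 = 1/2
((p ∨ q) ∨ ¬(q ∨ q)) ∨ ¬¬q = 1/2 ∨ 1/2 = 1/2
No assignment yields a value below 1/2, so this is the minimum.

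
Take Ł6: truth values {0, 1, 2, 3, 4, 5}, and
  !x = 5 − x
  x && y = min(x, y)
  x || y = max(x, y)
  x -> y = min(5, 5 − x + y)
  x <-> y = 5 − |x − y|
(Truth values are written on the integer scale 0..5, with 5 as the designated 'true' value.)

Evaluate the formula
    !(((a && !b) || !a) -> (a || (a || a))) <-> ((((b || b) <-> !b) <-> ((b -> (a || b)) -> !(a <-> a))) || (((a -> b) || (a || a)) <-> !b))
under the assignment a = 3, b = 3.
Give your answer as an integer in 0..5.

!b = !3 = 2
a && !b = 3 && 2 = 2
!a = !3 = 2
(a && !b) || !a = 2 || 2 = 2
a || a = 3 || 3 = 3
a || (a || a) = 3 || 3 = 3
((a && !b) || !a) -> (a || (a || a)) = 2 -> 3 = 5
!(((a && !b) || !a) -> (a || (a || a))) = !5 = 0
b || b = 3 || 3 = 3
!b = !3 = 2
(b || b) <-> !b = 3 <-> 2 = 4
a || b = 3 || 3 = 3
b -> (a || b) = 3 -> 3 = 5
a <-> a = 3 <-> 3 = 5
!(a <-> a) = !5 = 0
(b -> (a || b)) -> !(a <-> a) = 5 -> 0 = 0
((b || b) <-> !b) <-> ((b -> (a || b)) -> !(a <-> a)) = 4 <-> 0 = 1
a -> b = 3 -> 3 = 5
a || a = 3 || 3 = 3
(a -> b) || (a || a) = 5 || 3 = 5
!b = !3 = 2
((a -> b) || (a || a)) <-> !b = 5 <-> 2 = 2
(((b || b) <-> !b) <-> ((b -> (a || b)) -> !(a <-> a))) || (((a -> b) || (a || a)) <-> !b) = 1 || 2 = 2
!(((a && !b) || !a) -> (a || (a || a))) <-> ((((b || b) <-> !b) <-> ((b -> (a || b)) -> !(a <-> a))) || (((a -> b) || (a || a)) <-> !b)) = 0 <-> 2 = 3

3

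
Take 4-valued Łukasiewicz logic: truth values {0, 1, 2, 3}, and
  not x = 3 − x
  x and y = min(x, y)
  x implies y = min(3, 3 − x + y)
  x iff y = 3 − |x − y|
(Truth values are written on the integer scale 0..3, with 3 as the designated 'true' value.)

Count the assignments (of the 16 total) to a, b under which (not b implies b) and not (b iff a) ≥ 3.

1

a = 0, b = 0 ↦ 0  <
a = 0, b = 1 ↦ 1  <
a = 0, b = 2 ↦ 2  <
a = 0, b = 3 ↦ 3  ≥
a = 1, b = 0 ↦ 0  <
a = 1, b = 1 ↦ 0  <
a = 1, b = 2 ↦ 1  <
a = 1, b = 3 ↦ 2  <
a = 2, b = 0 ↦ 0  <
a = 2, b = 1 ↦ 1  <
a = 2, b = 2 ↦ 0  <
a = 2, b = 3 ↦ 1  <
a = 3, b = 0 ↦ 0  <
a = 3, b = 1 ↦ 2  <
a = 3, b = 2 ↦ 1  <
a = 3, b = 3 ↦ 0  <
So 1 of the 16 assignments meets the threshold.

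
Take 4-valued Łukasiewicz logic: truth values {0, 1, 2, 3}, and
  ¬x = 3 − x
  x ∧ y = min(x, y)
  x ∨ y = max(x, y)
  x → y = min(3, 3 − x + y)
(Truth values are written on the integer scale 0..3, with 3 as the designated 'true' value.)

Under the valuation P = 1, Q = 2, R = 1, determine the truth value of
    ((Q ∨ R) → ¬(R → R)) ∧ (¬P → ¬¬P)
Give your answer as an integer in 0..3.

Q ∨ R = 2 ∨ 1 = 2
R → R = 1 → 1 = 3
¬(R → R) = ¬3 = 0
(Q ∨ R) → ¬(R → R) = 2 → 0 = 1
¬P = ¬1 = 2
¬P = ¬1 = 2
¬¬P = ¬2 = 1
¬P → ¬¬P = 2 → 1 = 2
((Q ∨ R) → ¬(R → R)) ∧ (¬P → ¬¬P) = 1 ∧ 2 = 1

1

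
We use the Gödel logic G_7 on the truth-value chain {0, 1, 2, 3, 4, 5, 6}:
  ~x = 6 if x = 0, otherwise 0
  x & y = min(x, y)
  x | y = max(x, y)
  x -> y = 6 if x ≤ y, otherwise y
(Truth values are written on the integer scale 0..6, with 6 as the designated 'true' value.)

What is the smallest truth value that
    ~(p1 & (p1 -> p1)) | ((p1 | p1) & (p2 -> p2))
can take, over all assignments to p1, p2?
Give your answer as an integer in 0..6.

1

Take p1 = 1, p2 = 0:
p1 -> p1 = 1 -> 1 = 6
p1 & (p1 -> p1) = 1 & 6 = 1
~(p1 & (p1 -> p1)) = ~1 = 0
p1 | p1 = 1 | 1 = 1
p2 -> p2 = 0 -> 0 = 6
(p1 | p1) & (p2 -> p2) = 1 & 6 = 1
~(p1 & (p1 -> p1)) | ((p1 | p1) & (p2 -> p2)) = 0 | 1 = 1
No assignment yields a value below 1, so this is the minimum.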